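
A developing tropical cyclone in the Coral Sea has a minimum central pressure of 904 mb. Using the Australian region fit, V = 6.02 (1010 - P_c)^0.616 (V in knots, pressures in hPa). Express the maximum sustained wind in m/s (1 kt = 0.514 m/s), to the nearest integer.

ΔP = 1010 − 904 = 106 mb.
V ≈ 6.02 × 106^0.616 = 6.02 × 17.684 ≈ 106.460 kt.
106.460 × 0.514 ≈ 54.72 m/s → 55 m/s.

55 m/s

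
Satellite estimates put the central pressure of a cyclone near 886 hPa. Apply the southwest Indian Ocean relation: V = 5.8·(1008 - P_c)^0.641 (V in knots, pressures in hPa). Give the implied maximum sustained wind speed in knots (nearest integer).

126 kt

ΔP = 1008 − 886 = 122 hPa.
122^0.641 ≈ 21.745.
V ≈ 5.8 × 21.745 ≈ 126.1 kt.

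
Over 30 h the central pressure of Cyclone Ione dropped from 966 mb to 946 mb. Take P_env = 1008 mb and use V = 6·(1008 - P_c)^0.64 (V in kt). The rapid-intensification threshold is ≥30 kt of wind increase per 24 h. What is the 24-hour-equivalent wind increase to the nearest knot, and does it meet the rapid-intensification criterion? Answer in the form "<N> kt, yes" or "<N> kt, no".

15 kt, no

V₁: ΔP = 42, V ≈ 6 × 42^0.64 ≈ 65.62 kt.
V₂: ΔP = 62, V ≈ 6 × 62^0.64 ≈ 84.19 kt.
ΔV over 30 h = 18.57 kt → 24 h equivalent = 18.57 × 24/30 ≈ 14.86 kt.
15 kt < 30 kt ⇒ not rapid intensification.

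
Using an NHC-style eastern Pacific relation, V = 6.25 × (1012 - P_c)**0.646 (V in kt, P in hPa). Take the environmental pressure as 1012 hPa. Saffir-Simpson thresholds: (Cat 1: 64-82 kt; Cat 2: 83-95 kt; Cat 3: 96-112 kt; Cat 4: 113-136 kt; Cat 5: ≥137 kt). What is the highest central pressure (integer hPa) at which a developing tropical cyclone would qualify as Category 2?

957 hPa

Category 2 begins at V = 83 kt.
Required ΔP = (83/6.25)^(1/0.646) = 13.280^1.548 ≈ 54.79 hPa.
P_c ≤ 1012 − 54.79 = 957.21, so the highest integer P_c is 957 hPa.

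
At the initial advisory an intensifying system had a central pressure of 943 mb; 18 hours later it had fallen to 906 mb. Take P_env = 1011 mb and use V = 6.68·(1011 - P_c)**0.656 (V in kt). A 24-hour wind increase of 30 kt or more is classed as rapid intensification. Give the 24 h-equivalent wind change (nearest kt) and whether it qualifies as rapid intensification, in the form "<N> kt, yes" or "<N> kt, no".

V₁: ΔP = 68, V ≈ 6.68 × 68^0.656 ≈ 106.39 kt.
V₂: ΔP = 105, V ≈ 6.68 × 105^0.656 ≈ 141.47 kt.
ΔV over 18 h = 35.08 kt → 24 h equivalent = 35.08 × 24/18 ≈ 46.77 kt.
47 kt ≥ 30 kt ⇒ rapid intensification.

47 kt, yes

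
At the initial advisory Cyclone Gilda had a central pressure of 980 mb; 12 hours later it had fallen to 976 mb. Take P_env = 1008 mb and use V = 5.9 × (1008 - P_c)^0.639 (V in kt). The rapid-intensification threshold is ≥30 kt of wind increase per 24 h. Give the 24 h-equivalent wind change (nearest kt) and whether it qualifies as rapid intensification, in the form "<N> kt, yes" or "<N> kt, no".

9 kt, no

V₁: ΔP = 28, V ≈ 5.9 × 28^0.639 ≈ 49.61 kt.
V₂: ΔP = 32, V ≈ 5.9 × 32^0.639 ≈ 54.03 kt.
ΔV over 12 h = 4.42 kt → 24 h equivalent = 4.42 × 24/12 ≈ 8.84 kt.
9 kt < 30 kt ⇒ not rapid intensification.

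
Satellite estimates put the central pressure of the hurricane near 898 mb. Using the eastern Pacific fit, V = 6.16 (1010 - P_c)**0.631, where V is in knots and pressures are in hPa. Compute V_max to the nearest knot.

ΔP = 1010 − 898 = 112 mb.
112^0.631 ≈ 19.636.
V ≈ 6.16 × 19.636 ≈ 121.0 kt.

121 kt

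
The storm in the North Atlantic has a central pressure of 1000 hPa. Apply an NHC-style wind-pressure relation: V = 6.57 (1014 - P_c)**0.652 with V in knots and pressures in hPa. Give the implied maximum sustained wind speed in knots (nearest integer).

37 kt

ΔP = 1014 − 1000 = 14 hPa.
14^0.652 ≈ 5.588.
V ≈ 6.57 × 5.588 ≈ 36.7 kt.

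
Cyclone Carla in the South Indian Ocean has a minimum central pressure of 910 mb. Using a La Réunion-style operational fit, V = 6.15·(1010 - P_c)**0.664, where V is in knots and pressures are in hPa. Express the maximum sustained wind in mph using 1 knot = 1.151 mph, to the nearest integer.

ΔP = 1010 − 910 = 100 mb.
V ≈ 6.15 × 100^0.664 = 6.15 × 21.281 ≈ 130.881 kt.
130.881 × 1.151 ≈ 150.64 mph → 151 mph.

151 mph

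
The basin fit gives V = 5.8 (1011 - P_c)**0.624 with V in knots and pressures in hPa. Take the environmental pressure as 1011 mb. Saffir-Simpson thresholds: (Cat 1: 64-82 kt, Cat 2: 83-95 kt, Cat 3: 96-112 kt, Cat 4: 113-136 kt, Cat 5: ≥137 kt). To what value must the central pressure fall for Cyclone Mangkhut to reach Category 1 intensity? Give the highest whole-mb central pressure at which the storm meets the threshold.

Category 1 begins at V = 64 kt.
Required ΔP = (64/5.8)^(1/0.624) = 11.034^1.603 ≈ 46.89 mb.
P_c ≤ 1011 − 46.89 = 964.11, so the highest integer P_c is 964 mb.

964 mb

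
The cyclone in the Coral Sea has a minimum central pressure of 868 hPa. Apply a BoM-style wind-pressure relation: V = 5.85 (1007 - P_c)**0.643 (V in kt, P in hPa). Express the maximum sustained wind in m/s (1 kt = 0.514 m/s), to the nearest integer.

72 m/s

ΔP = 1007 − 868 = 139 hPa.
V ≈ 5.85 × 139^0.643 = 5.85 × 23.876 ≈ 139.674 kt.
139.674 × 0.514 ≈ 71.79 m/s → 72 m/s.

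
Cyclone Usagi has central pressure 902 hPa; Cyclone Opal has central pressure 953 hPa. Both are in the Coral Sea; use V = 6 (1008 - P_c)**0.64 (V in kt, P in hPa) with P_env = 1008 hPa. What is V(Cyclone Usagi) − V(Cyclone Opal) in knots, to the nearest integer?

Cyclone Usagi: ΔP = 106; V ≈ 6 × 106^0.64 ≈ 118.67 kt.
Cyclone Opal: ΔP = 55; V ≈ 6 × 55^0.64 ≈ 77.98 kt.
Difference ≈ 118.67 − 77.98 = 40.69 → 41 kt.

41 kt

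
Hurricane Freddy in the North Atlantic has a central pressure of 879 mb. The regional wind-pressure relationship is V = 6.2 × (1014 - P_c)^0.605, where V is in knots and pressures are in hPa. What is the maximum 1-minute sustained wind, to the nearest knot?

ΔP = 1014 − 879 = 135 mb.
135^0.605 ≈ 19.447.
V ≈ 6.2 × 19.447 ≈ 120.6 kt.

121 kt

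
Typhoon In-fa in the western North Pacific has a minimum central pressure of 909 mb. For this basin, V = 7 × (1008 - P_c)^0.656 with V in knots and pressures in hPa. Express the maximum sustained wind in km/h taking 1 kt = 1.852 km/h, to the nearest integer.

264 km/h

ΔP = 1008 − 909 = 99 mb.
V ≈ 7 × 99^0.656 = 7 × 20.377 ≈ 142.638 kt.
142.638 × 1.852 ≈ 264.17 km/h → 264 km/h.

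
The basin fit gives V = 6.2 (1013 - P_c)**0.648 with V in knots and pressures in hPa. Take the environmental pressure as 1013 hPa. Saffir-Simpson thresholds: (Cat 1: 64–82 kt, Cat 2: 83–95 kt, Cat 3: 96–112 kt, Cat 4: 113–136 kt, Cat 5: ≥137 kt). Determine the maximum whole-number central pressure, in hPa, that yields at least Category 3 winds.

Category 3 begins at V = 96 kt.
Required ΔP = (96/6.2)^(1/0.648) = 15.484^1.543 ≈ 68.59 hPa.
P_c ≤ 1013 − 68.59 = 944.41, so the highest integer P_c is 944 hPa.

944 hPa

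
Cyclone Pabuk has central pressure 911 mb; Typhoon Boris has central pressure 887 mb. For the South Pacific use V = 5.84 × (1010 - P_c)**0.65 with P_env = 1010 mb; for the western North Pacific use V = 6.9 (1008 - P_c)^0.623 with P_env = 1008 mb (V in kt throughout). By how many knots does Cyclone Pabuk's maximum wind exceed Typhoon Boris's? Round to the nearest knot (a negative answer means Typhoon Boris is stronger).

-21 kt

Cyclone Pabuk: ΔP = 99; V ≈ 5.84 × 99^0.65 ≈ 115.76 kt.
Typhoon Boris: ΔP = 121; V ≈ 6.9 × 121^0.623 ≈ 136.91 kt.
Difference ≈ 115.76 − 136.91 = -21.15 → -21 kt.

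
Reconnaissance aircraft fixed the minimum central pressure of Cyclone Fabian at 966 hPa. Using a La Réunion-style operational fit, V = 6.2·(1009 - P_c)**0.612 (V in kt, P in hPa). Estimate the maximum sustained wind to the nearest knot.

62 kt

ΔP = 1009 − 966 = 43 hPa.
43^0.612 ≈ 9.993.
V ≈ 6.2 × 9.993 ≈ 62.0 kt.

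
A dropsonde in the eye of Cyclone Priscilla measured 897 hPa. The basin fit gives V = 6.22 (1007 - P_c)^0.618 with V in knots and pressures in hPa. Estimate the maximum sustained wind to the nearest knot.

114 kt

ΔP = 1007 − 897 = 110 hPa.
110^0.618 ≈ 18.263.
V ≈ 6.22 × 18.263 ≈ 113.6 kt.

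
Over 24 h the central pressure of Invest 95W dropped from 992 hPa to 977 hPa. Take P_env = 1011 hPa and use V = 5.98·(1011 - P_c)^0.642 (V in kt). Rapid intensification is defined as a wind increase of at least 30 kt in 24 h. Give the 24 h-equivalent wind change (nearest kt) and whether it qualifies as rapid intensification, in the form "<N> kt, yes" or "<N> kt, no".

V₁: ΔP = 19, V ≈ 5.98 × 19^0.642 ≈ 39.60 kt.
V₂: ΔP = 34, V ≈ 5.98 × 34^0.642 ≈ 57.53 kt.
ΔV over 24 h = 17.93 kt → 24 h equivalent = 17.93 × 24/24 ≈ 17.93 kt.
18 kt < 30 kt ⇒ not rapid intensification.

18 kt, no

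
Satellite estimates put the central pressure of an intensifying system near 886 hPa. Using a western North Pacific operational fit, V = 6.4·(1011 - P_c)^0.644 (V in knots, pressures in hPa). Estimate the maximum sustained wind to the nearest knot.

143 kt

ΔP = 1011 − 886 = 125 hPa.
125^0.644 ≈ 22.408.
V ≈ 6.4 × 22.408 ≈ 143.4 kt.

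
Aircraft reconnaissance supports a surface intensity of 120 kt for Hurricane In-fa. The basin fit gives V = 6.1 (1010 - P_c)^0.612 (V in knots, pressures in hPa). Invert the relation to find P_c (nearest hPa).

880 hPa

ΔP = (V / 6.1)^(1/0.612) = (120/6.1)^1.634.
120/6.1 = 19.672; 19.672^1.634 ≈ 130.06 hPa.
P_c = 1010 − 130.06 = 879.94 ≈ 880 hPa.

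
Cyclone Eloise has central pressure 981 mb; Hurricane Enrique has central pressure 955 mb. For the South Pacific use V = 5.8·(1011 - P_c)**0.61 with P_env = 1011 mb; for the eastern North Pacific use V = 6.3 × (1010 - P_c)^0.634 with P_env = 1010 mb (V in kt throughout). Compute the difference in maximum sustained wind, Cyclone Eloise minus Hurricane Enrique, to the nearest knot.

-34 kt

Cyclone Eloise: ΔP = 30; V ≈ 5.8 × 30^0.61 ≈ 46.18 kt.
Hurricane Enrique: ΔP = 55; V ≈ 6.3 × 55^0.634 ≈ 79.93 kt.
Difference ≈ 46.18 − 79.93 = -33.75 → -34 kt.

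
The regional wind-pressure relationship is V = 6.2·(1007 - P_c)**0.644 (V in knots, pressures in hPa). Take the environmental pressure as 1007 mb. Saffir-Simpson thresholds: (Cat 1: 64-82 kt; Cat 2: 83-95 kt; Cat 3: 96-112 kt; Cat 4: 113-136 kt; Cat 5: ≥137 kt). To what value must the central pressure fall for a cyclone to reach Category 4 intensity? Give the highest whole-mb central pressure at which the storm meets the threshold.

916 mb

Category 4 begins at V = 113 kt.
Required ΔP = (113/6.2)^(1/0.644) = 18.226^1.553 ≈ 90.70 mb.
P_c ≤ 1007 − 90.70 = 916.30, so the highest integer P_c is 916 mb.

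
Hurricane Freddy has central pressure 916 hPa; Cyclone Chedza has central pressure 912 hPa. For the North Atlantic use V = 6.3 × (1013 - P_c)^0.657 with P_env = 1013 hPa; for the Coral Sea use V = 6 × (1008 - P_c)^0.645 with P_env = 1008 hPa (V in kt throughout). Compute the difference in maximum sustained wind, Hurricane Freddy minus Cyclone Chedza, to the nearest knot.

Hurricane Freddy: ΔP = 97; V ≈ 6.3 × 97^0.657 ≈ 127.25 kt.
Cyclone Chedza: ΔP = 96; V ≈ 6 × 96^0.645 ≈ 113.95 kt.
Difference ≈ 127.25 − 113.95 = 13.30 → 13 kt.

13 kt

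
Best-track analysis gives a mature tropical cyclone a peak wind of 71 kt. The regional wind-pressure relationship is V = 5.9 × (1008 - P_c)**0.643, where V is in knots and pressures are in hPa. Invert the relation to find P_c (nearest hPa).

960 hPa

ΔP = (V / 5.9)^(1/0.643) = (71/5.9)^1.555.
71/5.9 = 12.034; 12.034^1.555 ≈ 47.89 hPa.
P_c = 1008 − 47.89 = 960.11 ≈ 960 hPa.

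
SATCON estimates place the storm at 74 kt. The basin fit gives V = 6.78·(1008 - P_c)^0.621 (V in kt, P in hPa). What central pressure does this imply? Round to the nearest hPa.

ΔP = (V / 6.78)^(1/0.621) = (74/6.78)^1.610.
74/6.78 = 10.914; 10.914^1.610 ≈ 46.94 hPa.
P_c = 1008 − 46.94 = 961.06 ≈ 961 hPa.

961 hPa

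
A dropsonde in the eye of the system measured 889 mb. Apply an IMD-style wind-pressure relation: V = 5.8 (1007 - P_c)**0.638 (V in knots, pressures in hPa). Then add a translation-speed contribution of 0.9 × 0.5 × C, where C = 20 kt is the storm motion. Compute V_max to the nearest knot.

ΔP = 1007 − 889 = 118 mb.
118^0.638 ≈ 20.983.
V ≈ 5.8 × 20.983 ≈ 121.7 kt.
Translation term: 0.9 × 0.5 × 20 = 9 kt.
Corrected V ≈ 130.7 kt → 131 kt.

131 kt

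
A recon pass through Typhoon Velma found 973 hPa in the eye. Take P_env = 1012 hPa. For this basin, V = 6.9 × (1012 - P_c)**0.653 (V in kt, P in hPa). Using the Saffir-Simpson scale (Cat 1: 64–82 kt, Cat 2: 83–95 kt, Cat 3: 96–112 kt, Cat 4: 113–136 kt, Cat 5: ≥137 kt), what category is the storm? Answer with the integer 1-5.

ΔP = 1012 − 973 = 39 hPa.
V ≈ 6.9 × 39^0.653 = 6.9 × 10.94 ≈ 75 kt.
75 kt falls in the Category 1 band.

1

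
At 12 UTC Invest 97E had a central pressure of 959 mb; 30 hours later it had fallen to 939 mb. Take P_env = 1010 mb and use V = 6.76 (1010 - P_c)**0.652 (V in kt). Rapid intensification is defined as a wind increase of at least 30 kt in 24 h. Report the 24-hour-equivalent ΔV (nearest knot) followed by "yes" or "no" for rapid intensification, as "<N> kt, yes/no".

V₁: ΔP = 51, V ≈ 6.76 × 51^0.652 ≈ 87.76 kt.
V₂: ΔP = 71, V ≈ 6.76 × 71^0.652 ≈ 108.88 kt.
ΔV over 30 h = 21.12 kt → 24 h equivalent = 21.12 × 24/30 ≈ 16.90 kt.
17 kt < 30 kt ⇒ not rapid intensification.

17 kt, no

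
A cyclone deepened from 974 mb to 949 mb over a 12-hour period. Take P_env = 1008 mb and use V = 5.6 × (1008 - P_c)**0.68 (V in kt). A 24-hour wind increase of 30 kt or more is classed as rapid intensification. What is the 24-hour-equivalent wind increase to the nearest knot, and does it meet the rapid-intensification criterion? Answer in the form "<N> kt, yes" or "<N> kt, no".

56 kt, yes

V₁: ΔP = 34, V ≈ 5.6 × 34^0.68 ≈ 61.60 kt.
V₂: ΔP = 59, V ≈ 5.6 × 59^0.68 ≈ 89.61 kt.
ΔV over 12 h = 28.01 kt → 24 h equivalent = 28.01 × 24/12 ≈ 56.02 kt.
56 kt ≥ 30 kt ⇒ rapid intensification.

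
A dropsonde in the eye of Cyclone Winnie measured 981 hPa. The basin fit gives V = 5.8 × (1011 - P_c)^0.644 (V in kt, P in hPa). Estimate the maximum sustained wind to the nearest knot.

52 kt

ΔP = 1011 − 981 = 30 hPa.
30^0.644 ≈ 8.939.
V ≈ 5.8 × 8.939 ≈ 51.8 kt.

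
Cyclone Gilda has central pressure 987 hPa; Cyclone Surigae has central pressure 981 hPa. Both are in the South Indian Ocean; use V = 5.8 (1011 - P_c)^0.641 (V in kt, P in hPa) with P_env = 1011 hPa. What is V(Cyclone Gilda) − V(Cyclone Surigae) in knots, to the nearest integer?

Cyclone Gilda: ΔP = 24; V ≈ 5.8 × 24^0.641 ≈ 44.48 kt.
Cyclone Surigae: ΔP = 30; V ≈ 5.8 × 30^0.641 ≈ 51.32 kt.
Difference ≈ 44.48 − 51.32 = -6.84 → -7 kt.

-7 kt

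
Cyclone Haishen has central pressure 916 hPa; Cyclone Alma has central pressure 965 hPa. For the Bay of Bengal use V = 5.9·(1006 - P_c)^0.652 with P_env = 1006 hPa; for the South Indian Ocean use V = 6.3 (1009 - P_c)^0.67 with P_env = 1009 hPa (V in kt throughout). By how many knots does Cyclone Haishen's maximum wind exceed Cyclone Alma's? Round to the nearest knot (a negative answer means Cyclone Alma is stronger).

31 kt

Cyclone Haishen: ΔP = 90; V ≈ 5.9 × 90^0.652 ≈ 110.92 kt.
Cyclone Alma: ΔP = 44; V ≈ 6.3 × 44^0.67 ≈ 79.52 kt.
Difference ≈ 110.92 − 79.52 = 31.40 → 31 kt.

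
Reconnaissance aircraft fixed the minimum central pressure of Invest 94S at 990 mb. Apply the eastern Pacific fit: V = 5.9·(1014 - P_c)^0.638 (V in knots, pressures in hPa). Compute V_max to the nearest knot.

45 kt

ΔP = 1014 − 990 = 24 mb.
24^0.638 ≈ 7.596.
V ≈ 5.9 × 7.596 ≈ 44.8 kt.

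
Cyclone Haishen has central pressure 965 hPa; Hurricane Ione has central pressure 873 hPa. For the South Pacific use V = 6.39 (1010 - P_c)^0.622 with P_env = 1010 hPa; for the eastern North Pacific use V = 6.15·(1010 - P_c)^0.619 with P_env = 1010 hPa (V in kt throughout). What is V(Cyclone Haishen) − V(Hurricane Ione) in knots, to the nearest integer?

-61 kt

Cyclone Haishen: ΔP = 45; V ≈ 6.39 × 45^0.622 ≈ 68.20 kt.
Hurricane Ione: ΔP = 137; V ≈ 6.15 × 137^0.619 ≈ 129.27 kt.
Difference ≈ 68.20 − 129.27 = -61.07 → -61 kt.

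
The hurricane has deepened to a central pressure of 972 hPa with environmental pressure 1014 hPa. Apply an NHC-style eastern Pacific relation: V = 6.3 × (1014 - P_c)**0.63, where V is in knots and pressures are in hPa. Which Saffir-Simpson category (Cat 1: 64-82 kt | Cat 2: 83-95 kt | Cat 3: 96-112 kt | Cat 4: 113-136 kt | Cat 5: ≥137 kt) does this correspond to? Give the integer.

ΔP = 1014 − 972 = 42 hPa.
V ≈ 6.3 × 42^0.63 = 6.3 × 10.54 ≈ 66 kt.
66 kt falls in the Category 1 band.

1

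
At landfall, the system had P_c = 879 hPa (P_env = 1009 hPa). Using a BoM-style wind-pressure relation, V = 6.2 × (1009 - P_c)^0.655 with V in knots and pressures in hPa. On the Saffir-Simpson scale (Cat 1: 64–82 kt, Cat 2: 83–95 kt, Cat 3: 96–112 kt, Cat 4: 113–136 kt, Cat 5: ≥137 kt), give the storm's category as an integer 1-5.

5

ΔP = 1009 − 879 = 130 hPa.
V ≈ 6.2 × 130^0.655 = 6.2 × 24.25 ≈ 150 kt.
150 kt falls in the Category 5 band.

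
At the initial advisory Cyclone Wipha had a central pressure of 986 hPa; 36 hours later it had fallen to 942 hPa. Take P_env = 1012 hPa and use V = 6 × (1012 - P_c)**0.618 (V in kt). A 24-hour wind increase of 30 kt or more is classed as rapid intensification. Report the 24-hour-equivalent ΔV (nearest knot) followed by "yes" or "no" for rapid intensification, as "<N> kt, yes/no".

V₁: ΔP = 26, V ≈ 6 × 26^0.618 ≈ 44.94 kt.
V₂: ΔP = 70, V ≈ 6 × 70^0.618 ≈ 82.87 kt.
ΔV over 36 h = 37.93 kt → 24 h equivalent = 37.93 × 24/36 ≈ 25.29 kt.
25 kt < 30 kt ⇒ not rapid intensification.

25 kt, no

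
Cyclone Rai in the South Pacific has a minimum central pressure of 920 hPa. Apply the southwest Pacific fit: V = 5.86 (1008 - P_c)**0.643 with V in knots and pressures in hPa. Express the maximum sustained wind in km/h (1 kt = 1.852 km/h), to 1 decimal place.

ΔP = 1008 − 920 = 88 hPa.
V ≈ 5.86 × 88^0.643 = 5.86 × 17.795 ≈ 104.280 kt.
104.280 × 1.852 ≈ 193.13 km/h → 193.1 km/h.

193.1 km/h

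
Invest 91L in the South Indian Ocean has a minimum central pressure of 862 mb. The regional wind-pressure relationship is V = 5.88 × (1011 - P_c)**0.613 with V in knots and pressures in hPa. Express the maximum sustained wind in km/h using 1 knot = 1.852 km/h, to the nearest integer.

234 km/h

ΔP = 1011 − 862 = 149 mb.
V ≈ 5.88 × 149^0.613 = 5.88 × 21.486 ≈ 126.340 kt.
126.340 × 1.852 ≈ 233.98 km/h → 234 km/h.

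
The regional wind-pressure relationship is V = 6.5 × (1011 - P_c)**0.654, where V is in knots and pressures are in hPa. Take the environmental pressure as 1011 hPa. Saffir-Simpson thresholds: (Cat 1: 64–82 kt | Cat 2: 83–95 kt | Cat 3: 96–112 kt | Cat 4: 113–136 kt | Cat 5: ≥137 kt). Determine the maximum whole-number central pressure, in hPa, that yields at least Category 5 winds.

905 hPa

Category 5 begins at V = 137 kt.
Required ΔP = (137/6.5)^(1/0.654) = 21.077^1.529 ≈ 105.72 hPa.
P_c ≤ 1011 − 105.72 = 905.28, so the highest integer P_c is 905 hPa.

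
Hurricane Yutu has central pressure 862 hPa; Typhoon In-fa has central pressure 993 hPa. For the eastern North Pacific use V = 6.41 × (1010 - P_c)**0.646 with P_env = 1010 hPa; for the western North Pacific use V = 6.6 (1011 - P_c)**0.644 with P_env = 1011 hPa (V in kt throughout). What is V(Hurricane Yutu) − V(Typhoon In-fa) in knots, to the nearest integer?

119 kt

Hurricane Yutu: ΔP = 148; V ≈ 6.41 × 148^0.646 ≈ 161.75 kt.
Typhoon In-fa: ΔP = 18; V ≈ 6.6 × 18^0.644 ≈ 42.46 kt.
Difference ≈ 161.75 − 42.46 = 119.29 → 119 kt.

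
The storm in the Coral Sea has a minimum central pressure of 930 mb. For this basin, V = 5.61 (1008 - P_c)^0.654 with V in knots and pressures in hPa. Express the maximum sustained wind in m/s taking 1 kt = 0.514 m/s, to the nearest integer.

ΔP = 1008 − 930 = 78 mb.
V ≈ 5.61 × 78^0.654 = 5.61 × 17.275 ≈ 96.915 kt.
96.915 × 0.514 ≈ 49.81 m/s → 50 m/s.

50 m/s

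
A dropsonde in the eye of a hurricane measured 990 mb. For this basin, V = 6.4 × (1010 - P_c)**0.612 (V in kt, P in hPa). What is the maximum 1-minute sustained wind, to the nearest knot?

40 kt

ΔP = 1010 − 990 = 20 mb.
20^0.612 ≈ 6.255.
V ≈ 6.4 × 6.255 ≈ 40.0 kt.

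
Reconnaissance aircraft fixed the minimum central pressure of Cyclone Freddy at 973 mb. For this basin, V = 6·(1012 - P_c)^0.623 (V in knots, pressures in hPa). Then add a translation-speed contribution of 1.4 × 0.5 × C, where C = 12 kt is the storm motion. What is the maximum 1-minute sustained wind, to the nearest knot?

ΔP = 1012 − 973 = 39 mb.
39^0.623 ≈ 9.800.
V ≈ 6 × 9.800 ≈ 58.8 kt.
Translation term: 1.4 × 0.5 × 12 = 8.4 kt.
Corrected V ≈ 67.2 kt → 67 kt.

67 kt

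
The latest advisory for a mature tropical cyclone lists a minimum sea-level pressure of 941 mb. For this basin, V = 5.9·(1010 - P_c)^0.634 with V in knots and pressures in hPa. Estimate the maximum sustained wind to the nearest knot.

ΔP = 1010 − 941 = 69 mb.
69^0.634 ≈ 14.650.
V ≈ 5.9 × 14.650 ≈ 86.4 kt.

86 kt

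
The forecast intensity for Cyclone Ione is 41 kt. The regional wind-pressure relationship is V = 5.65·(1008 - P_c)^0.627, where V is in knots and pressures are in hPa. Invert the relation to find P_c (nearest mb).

984 mb

ΔP = (V / 5.65)^(1/0.627) = (41/5.65)^1.595.
41/5.65 = 7.257; 7.257^1.595 ≈ 23.59 mb.
P_c = 1008 − 23.59 = 984.41 ≈ 984 mb.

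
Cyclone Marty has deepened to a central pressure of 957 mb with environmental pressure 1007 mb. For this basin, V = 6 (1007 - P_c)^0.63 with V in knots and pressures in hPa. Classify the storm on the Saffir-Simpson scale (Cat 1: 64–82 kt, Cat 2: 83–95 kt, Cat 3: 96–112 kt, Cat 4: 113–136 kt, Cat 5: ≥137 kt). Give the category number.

ΔP = 1007 − 957 = 50 mb.
V ≈ 6 × 50^0.63 = 6 × 11.76 ≈ 71 kt.
71 kt falls in the Category 1 band.

1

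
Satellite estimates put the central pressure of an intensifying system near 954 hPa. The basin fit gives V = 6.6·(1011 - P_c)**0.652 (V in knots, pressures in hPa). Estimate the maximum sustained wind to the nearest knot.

ΔP = 1011 − 954 = 57 hPa.
57^0.652 ≈ 13.958.
V ≈ 6.6 × 13.958 ≈ 92.1 kt.

92 kt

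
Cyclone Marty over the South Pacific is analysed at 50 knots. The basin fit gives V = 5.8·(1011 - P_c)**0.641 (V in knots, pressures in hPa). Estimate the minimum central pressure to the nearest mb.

982 mb

ΔP = (V / 5.8)^(1/0.641) = (50/5.8)^1.560.
50/5.8 = 8.621; 8.621^1.560 ≈ 28.81 mb.
P_c = 1011 − 28.81 = 982.19 ≈ 982 mb.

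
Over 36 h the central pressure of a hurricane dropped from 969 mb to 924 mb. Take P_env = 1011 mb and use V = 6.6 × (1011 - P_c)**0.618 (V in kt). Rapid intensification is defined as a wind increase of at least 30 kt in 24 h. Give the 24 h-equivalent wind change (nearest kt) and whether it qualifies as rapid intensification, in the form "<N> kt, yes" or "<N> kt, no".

25 kt, no

V₁: ΔP = 42, V ≈ 6.6 × 42^0.618 ≈ 66.48 kt.
V₂: ΔP = 87, V ≈ 6.6 × 87^0.618 ≈ 104.27 kt.
ΔV over 36 h = 37.79 kt → 24 h equivalent = 37.79 × 24/36 ≈ 25.19 kt.
25 kt < 30 kt ⇒ not rapid intensification.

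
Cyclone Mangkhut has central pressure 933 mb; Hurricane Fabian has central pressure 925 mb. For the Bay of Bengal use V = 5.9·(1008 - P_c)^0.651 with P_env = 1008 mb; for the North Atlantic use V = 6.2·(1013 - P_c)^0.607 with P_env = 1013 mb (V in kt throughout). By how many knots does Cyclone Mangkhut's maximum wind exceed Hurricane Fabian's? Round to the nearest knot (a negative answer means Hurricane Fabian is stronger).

4 kt

Cyclone Mangkhut: ΔP = 75; V ≈ 5.9 × 75^0.651 ≈ 98.07 kt.
Hurricane Fabian: ΔP = 88; V ≈ 6.2 × 88^0.607 ≈ 93.91 kt.
Difference ≈ 98.07 − 93.91 = 4.16 → 4 kt.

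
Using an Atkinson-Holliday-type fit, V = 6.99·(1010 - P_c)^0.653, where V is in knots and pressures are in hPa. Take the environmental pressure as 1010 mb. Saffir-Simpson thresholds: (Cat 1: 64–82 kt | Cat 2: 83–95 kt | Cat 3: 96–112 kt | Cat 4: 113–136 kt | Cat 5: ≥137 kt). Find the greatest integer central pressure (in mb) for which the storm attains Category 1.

Category 1 begins at V = 64 kt.
Required ΔP = (64/6.99)^(1/0.653) = 9.156^1.531 ≈ 29.70 mb.
P_c ≤ 1010 − 29.70 = 980.30, so the highest integer P_c is 980 mb.

980 mb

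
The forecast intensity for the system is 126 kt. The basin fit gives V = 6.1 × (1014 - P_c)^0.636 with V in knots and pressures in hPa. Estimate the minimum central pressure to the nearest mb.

897 mb

ΔP = (V / 6.1)^(1/0.636) = (126/6.1)^1.572.
126/6.1 = 20.656; 20.656^1.572 ≈ 116.86 mb.
P_c = 1014 − 116.86 = 897.14 ≈ 897 mb.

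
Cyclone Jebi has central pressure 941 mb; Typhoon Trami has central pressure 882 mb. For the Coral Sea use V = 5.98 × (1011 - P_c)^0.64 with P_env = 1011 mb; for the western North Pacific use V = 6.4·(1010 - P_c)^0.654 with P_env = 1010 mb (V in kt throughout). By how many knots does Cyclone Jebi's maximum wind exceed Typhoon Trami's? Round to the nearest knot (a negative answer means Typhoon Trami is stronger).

Cyclone Jebi: ΔP = 70; V ≈ 5.98 × 70^0.64 ≈ 90.69 kt.
Typhoon Trami: ΔP = 128; V ≈ 6.4 × 128^0.654 ≈ 152.86 kt.
Difference ≈ 90.69 − 152.86 = -62.17 → -62 kt.

-62 kt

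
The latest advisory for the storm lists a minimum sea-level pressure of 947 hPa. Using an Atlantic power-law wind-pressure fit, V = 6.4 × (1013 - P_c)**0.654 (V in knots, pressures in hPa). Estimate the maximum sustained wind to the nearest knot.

ΔP = 1013 − 947 = 66 hPa.
66^0.654 ≈ 15.488.
V ≈ 6.4 × 15.488 ≈ 99.1 kt.

99 kt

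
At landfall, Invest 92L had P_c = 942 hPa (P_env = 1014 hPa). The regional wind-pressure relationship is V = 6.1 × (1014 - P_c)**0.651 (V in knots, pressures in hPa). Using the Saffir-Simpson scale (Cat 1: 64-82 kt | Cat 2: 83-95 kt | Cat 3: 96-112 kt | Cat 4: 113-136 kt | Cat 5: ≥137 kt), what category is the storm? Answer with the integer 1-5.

ΔP = 1014 − 942 = 72 hPa.
V ≈ 6.1 × 72^0.651 = 6.1 × 16.19 ≈ 99 kt.
99 kt falls in the Category 3 band.

3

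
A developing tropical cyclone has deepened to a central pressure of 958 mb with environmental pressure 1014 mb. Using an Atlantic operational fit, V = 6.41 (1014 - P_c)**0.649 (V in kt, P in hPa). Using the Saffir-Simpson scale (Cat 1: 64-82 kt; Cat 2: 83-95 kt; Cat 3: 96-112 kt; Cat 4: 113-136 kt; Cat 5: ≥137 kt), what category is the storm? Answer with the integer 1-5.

2

ΔP = 1014 − 958 = 56 mb.
V ≈ 6.41 × 56^0.649 = 6.41 × 13.63 ≈ 87 kt.
87 kt falls in the Category 2 band.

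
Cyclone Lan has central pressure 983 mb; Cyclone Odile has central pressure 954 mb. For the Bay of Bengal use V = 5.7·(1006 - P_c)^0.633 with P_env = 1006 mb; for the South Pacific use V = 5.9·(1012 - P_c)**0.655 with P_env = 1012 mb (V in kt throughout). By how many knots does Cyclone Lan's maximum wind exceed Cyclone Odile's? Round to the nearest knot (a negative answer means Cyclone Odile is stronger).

-43 kt

Cyclone Lan: ΔP = 23; V ≈ 5.7 × 23^0.633 ≈ 41.48 kt.
Cyclone Odile: ΔP = 58; V ≈ 5.9 × 58^0.655 ≈ 84.31 kt.
Difference ≈ 41.48 − 84.31 = -42.83 → -43 kt.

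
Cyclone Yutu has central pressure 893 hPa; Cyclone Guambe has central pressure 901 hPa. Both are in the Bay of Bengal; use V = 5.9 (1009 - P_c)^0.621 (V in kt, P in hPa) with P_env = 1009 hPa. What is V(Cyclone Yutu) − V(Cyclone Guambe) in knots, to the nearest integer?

5 kt

Cyclone Yutu: ΔP = 116; V ≈ 5.9 × 116^0.621 ≈ 112.95 kt.
Cyclone Guambe: ΔP = 108; V ≈ 5.9 × 108^0.621 ≈ 108.05 kt.
Difference ≈ 112.95 − 108.05 = 4.90 → 5 kt.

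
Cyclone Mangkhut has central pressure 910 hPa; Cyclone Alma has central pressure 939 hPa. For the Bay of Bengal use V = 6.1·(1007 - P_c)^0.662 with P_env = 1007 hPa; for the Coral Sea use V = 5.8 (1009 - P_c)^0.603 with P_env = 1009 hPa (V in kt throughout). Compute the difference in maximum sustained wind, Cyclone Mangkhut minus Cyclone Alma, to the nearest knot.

51 kt

Cyclone Mangkhut: ΔP = 97; V ≈ 6.1 × 97^0.662 ≈ 126.06 kt.
Cyclone Alma: ΔP = 70; V ≈ 5.8 × 70^0.603 ≈ 75.17 kt.
Difference ≈ 126.06 − 75.17 = 50.89 → 51 kt.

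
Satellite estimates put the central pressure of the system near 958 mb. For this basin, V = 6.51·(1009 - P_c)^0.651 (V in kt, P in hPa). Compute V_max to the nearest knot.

ΔP = 1009 − 958 = 51 mb.
51^0.651 ≈ 12.931.
V ≈ 6.51 × 12.931 ≈ 84.2 kt.

84 kt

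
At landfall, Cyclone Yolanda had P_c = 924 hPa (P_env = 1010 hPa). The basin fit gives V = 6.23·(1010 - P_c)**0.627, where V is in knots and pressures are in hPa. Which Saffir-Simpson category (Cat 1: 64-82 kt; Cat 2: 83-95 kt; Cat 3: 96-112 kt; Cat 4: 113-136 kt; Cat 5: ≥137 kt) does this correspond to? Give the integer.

3

ΔP = 1010 − 924 = 86 hPa.
V ≈ 6.23 × 86^0.627 = 6.23 × 16.33 ≈ 102 kt.
102 kt falls in the Category 3 band.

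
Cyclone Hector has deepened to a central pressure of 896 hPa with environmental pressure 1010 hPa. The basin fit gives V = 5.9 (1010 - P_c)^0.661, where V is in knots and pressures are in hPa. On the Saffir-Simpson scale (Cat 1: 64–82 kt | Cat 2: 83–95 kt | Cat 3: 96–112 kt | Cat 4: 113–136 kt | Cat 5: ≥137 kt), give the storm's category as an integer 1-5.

ΔP = 1010 − 896 = 114 hPa.
V ≈ 5.9 × 114^0.661 = 5.9 × 22.89 ≈ 135 kt.
135 kt falls in the Category 4 band.

4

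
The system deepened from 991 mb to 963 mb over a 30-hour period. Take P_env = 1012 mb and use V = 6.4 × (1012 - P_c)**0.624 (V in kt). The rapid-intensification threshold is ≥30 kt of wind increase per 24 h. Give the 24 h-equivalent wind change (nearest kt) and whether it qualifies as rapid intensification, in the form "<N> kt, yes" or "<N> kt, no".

V₁: ΔP = 21, V ≈ 6.4 × 21^0.624 ≈ 42.78 kt.
V₂: ΔP = 49, V ≈ 6.4 × 49^0.624 ≈ 72.59 kt.
ΔV over 30 h = 29.81 kt → 24 h equivalent = 29.81 × 24/30 ≈ 23.85 kt.
24 kt < 30 kt ⇒ not rapid intensification.

24 kt, no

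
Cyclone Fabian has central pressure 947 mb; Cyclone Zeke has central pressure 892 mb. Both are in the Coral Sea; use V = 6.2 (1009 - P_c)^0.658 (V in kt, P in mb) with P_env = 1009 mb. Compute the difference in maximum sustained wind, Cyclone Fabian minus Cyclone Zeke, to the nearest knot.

Cyclone Fabian: ΔP = 62; V ≈ 6.2 × 62^0.658 ≈ 93.71 kt.
Cyclone Zeke: ΔP = 117; V ≈ 6.2 × 117^0.658 ≈ 142.32 kt.
Difference ≈ 93.71 − 142.32 = -48.61 → -49 kt.

-49 kt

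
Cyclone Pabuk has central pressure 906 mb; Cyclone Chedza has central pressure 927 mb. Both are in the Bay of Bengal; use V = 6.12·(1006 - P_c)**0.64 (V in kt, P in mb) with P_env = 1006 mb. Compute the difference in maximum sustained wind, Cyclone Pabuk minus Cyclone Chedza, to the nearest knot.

Cyclone Pabuk: ΔP = 100; V ≈ 6.12 × 100^0.64 ≈ 116.61 kt.
Cyclone Chedza: ΔP = 79; V ≈ 6.12 × 79^0.64 ≈ 100.28 kt.
Difference ≈ 116.61 − 100.28 = 16.33 → 16 kt.

16 kt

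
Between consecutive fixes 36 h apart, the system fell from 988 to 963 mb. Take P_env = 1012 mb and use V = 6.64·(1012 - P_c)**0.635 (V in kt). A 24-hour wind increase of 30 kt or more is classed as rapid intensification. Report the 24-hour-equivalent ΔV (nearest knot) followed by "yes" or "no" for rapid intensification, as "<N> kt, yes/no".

19 kt, no

V₁: ΔP = 24, V ≈ 6.64 × 24^0.635 ≈ 49.96 kt.
V₂: ΔP = 49, V ≈ 6.64 × 49^0.635 ≈ 78.60 kt.
ΔV over 36 h = 28.64 kt → 24 h equivalent = 28.64 × 24/36 ≈ 19.09 kt.
19 kt < 30 kt ⇒ not rapid intensification.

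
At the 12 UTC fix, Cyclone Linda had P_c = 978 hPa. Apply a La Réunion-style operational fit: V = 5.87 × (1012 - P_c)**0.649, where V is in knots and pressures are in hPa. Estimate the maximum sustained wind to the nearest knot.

58 kt

ΔP = 1012 − 978 = 34 hPa.
34^0.649 ≈ 9.861.
V ≈ 5.87 × 9.861 ≈ 57.9 kt.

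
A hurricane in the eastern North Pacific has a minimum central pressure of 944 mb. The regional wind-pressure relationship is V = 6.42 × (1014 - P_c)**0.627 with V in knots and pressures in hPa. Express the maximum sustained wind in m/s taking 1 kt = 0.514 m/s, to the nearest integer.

47 m/s

ΔP = 1014 − 944 = 70 mb.
V ≈ 6.42 × 70^0.627 = 6.42 × 14.351 ≈ 92.132 kt.
92.132 × 0.514 ≈ 47.36 m/s → 47 m/s.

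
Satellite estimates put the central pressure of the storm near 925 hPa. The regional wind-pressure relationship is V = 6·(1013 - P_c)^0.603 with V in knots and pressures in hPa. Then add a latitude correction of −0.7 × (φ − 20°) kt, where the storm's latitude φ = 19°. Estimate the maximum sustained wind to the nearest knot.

ΔP = 1013 − 925 = 88 hPa.
88^0.603 ≈ 14.877.
V ≈ 6 × 14.877 ≈ 89.3 kt.
Latitude correction: −0.7 × (19 − 20) = 0.7 kt.
Corrected V ≈ 90 kt → 90 kt.

90 kt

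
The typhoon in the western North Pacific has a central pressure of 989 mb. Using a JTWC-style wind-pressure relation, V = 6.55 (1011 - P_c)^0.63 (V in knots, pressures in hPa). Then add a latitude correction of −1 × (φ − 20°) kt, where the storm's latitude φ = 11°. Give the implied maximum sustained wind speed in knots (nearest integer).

55 kt

ΔP = 1011 − 989 = 22 mb.
22^0.63 ≈ 7.010.
V ≈ 6.55 × 7.010 ≈ 45.9 kt.
Latitude correction: −1 × (11 − 20) = 9 kt.
Corrected V ≈ 54.9 kt → 55 kt.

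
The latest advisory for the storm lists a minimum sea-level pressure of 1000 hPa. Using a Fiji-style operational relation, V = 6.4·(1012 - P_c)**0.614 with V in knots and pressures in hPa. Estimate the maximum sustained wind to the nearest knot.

ΔP = 1012 − 1000 = 12 hPa.
12^0.614 ≈ 4.599.
V ≈ 6.4 × 4.599 ≈ 29.4 kt.

29 kt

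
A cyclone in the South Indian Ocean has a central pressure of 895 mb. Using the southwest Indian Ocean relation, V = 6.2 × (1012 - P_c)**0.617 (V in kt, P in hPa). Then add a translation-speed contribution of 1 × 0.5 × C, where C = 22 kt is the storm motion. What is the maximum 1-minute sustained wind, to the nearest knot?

ΔP = 1012 − 895 = 117 mb.
117^0.617 ≈ 18.883.
V ≈ 6.2 × 18.883 ≈ 117.1 kt.
Translation term: 1 × 0.5 × 22 = 11 kt.
Corrected V ≈ 128.1 kt → 128 kt.

128 kt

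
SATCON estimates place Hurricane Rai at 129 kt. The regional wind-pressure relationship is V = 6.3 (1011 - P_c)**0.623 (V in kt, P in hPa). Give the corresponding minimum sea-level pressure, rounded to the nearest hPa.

ΔP = (V / 6.3)^(1/0.623) = (129/6.3)^1.605.
129/6.3 = 20.476; 20.476^1.605 ≈ 127.27 hPa.
P_c = 1011 − 127.27 = 883.73 ≈ 884 hPa.

884 hPa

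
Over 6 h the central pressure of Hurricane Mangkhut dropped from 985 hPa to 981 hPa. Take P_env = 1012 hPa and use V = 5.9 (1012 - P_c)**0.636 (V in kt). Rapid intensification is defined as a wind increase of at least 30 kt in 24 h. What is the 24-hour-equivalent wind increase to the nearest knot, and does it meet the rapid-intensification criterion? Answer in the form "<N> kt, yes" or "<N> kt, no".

V₁: ΔP = 27, V ≈ 5.9 × 27^0.636 ≈ 48.00 kt.
V₂: ΔP = 31, V ≈ 5.9 × 31^0.636 ≈ 52.40 kt.
ΔV over 6 h = 4.40 kt → 24 h equivalent = 4.40 × 24/6 ≈ 17.60 kt.
18 kt < 30 kt ⇒ not rapid intensification.

18 kt, no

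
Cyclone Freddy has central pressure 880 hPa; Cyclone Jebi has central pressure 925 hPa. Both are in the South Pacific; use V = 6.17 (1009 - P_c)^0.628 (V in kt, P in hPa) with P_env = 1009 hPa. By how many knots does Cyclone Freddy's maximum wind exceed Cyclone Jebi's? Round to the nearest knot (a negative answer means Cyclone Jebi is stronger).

31 kt

Cyclone Freddy: ΔP = 129; V ≈ 6.17 × 129^0.628 ≈ 130.54 kt.
Cyclone Jebi: ΔP = 84; V ≈ 6.17 × 84^0.628 ≈ 99.71 kt.
Difference ≈ 130.54 − 99.71 = 30.83 → 31 kt.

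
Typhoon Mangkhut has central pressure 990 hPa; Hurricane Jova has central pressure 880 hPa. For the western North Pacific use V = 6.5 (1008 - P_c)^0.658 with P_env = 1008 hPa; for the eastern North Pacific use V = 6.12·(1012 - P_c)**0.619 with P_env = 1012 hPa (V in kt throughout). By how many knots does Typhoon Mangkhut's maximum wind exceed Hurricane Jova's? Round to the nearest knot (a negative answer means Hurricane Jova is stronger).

Typhoon Mangkhut: ΔP = 18; V ≈ 6.5 × 18^0.658 ≈ 43.54 kt.
Hurricane Jova: ΔP = 132; V ≈ 6.12 × 132^0.619 ≈ 125.71 kt.
Difference ≈ 43.54 − 125.71 = -82.17 → -82 kt.

-82 kt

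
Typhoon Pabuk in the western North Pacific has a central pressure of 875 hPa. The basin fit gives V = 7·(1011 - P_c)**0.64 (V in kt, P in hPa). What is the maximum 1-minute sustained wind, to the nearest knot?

ΔP = 1011 − 875 = 136 hPa.
136^0.64 ≈ 23.199.
V ≈ 7 × 23.199 ≈ 162.4 kt.

162 kt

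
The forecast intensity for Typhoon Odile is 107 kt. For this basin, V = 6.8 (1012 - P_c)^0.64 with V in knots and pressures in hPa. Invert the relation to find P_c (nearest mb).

ΔP = (V / 6.8)^(1/0.64) = (107/6.8)^1.562.
107/6.8 = 15.735; 15.735^1.562 ≈ 74.15 mb.
P_c = 1012 − 74.15 = 937.85 ≈ 938 mb.

938 mb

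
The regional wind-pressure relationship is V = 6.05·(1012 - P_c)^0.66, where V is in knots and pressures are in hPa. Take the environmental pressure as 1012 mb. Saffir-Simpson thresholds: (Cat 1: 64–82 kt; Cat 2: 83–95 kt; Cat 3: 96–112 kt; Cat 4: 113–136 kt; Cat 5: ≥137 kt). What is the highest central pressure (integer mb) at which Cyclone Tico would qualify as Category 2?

Category 2 begins at V = 83 kt.
Required ΔP = (83/6.05)^(1/0.66) = 13.719^1.515 ≈ 52.87 mb.
P_c ≤ 1012 − 52.87 = 959.13, so the highest integer P_c is 959 mb.

959 mb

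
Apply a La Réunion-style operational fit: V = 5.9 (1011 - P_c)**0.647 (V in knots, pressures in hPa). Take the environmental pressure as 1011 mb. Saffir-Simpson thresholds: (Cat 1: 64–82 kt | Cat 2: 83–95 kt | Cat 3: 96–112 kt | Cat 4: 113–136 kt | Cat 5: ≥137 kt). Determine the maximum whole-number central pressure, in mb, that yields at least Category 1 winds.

971 mb

Category 1 begins at V = 64 kt.
Required ΔP = (64/5.9)^(1/0.647) = 10.847^1.546 ≈ 39.83 mb.
P_c ≤ 1011 − 39.83 = 971.17, so the highest integer P_c is 971 mb.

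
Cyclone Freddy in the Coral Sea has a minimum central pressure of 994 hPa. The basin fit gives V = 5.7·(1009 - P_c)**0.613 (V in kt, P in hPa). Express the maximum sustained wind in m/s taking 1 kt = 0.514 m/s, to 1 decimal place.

ΔP = 1009 − 994 = 15 hPa.
V ≈ 5.7 × 15^0.613 = 5.7 × 5.259 ≈ 29.979 kt.
29.979 × 0.514 ≈ 15.41 m/s → 15.4 m/s.

15.4 m/s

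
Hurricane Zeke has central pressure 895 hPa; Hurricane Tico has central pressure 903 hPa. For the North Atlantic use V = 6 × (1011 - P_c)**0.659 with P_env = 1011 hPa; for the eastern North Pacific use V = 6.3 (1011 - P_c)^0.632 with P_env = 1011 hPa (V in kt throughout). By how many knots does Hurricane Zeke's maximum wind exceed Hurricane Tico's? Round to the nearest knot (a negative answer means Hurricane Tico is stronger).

16 kt

Hurricane Zeke: ΔP = 116; V ≈ 6 × 116^0.659 ≈ 137.60 kt.
Hurricane Tico: ΔP = 108; V ≈ 6.3 × 108^0.632 ≈ 121.47 kt.
Difference ≈ 137.60 − 121.47 = 16.13 → 16 kt.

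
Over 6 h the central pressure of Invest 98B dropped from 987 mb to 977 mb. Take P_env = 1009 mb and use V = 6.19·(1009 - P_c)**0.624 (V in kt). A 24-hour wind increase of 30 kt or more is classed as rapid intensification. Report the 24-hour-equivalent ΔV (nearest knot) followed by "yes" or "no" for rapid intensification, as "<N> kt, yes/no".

V₁: ΔP = 22, V ≈ 6.19 × 22^0.624 ≈ 42.60 kt.
V₂: ΔP = 32, V ≈ 6.19 × 32^0.624 ≈ 53.82 kt.
ΔV over 6 h = 11.22 kt → 24 h equivalent = 11.22 × 24/6 ≈ 44.88 kt.
45 kt ≥ 30 kt ⇒ rapid intensification.

45 kt, yes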